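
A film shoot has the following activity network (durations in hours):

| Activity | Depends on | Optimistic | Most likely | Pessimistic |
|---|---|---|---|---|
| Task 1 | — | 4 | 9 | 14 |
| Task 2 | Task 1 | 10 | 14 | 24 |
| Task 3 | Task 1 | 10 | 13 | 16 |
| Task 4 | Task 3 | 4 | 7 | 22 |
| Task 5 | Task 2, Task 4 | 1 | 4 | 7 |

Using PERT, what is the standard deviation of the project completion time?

te_Task 1 = (4 + 4·9 + 14)/6 = 54/6 = 9; σ²_Task 1 = ((14−4)/6)² = 2.778
te_Task 2 = (10 + 4·14 + 24)/6 = 90/6 = 15; σ²_Task 2 = ((24−10)/6)² = 5.444
te_Task 3 = (10 + 4·13 + 16)/6 = 78/6 = 13; σ²_Task 3 = ((16−10)/6)² = 1.000
te_Task 4 = (4 + 4·7 + 22)/6 = 54/6 = 9; σ²_Task 4 = ((22−4)/6)² = 9.000
te_Task 5 = (1 + 4·4 + 7)/6 = 24/6 = 4; σ²_Task 5 = ((7−1)/6)² = 1.000

Forward pass:
ES_Task 1 = 0; EF_Task 1 = 9
ES_Task 2 = 9; EF_Task 2 = 9+15 = 24
ES_Task 3 = 9; EF_Task 3 = 9+13 = 22
ES_Task 4 = 22; EF_Task 4 = 22+9 = 31
ES_Task 5 = max(EF_Task 2=24, EF_Task 4=31) = 31; EF_Task 5 = 31+4 = 35
Expected project duration μ = 35 hours. Critical path: Task 1 → Task 3 → Task 4 → Task 5.

Variance along critical path = 2.778 + 1.000 + 9.000 + 1.000 = 13.778
σ = √13.778 = 3.712 hours

3.71 hours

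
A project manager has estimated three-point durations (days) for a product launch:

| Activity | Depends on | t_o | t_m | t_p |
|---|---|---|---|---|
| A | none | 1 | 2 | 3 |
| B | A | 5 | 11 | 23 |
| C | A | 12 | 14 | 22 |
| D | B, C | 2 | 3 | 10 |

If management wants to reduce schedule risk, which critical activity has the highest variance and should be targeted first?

C

te_A = (1 + 4·2 + 3)/6 = 12/6 = 2; σ²_A = ((3−1)/6)² = 0.111
te_B = (5 + 4·11 + 23)/6 = 72/6 = 12; σ²_B = ((23−5)/6)² = 9.000
te_C = (12 + 4·14 + 22)/6 = 90/6 = 15; σ²_C = ((22−12)/6)² = 2.778
te_D = (2 + 4·3 + 10)/6 = 24/6 = 4; σ²_D = ((10−2)/6)² = 1.778

Forward pass:
ES_A = 0; EF_A = 2
ES_B = 2; EF_B = 2+12 = 14
ES_C = 2; EF_C = 2+15 = 17
ES_D = max(EF_B=14, EF_C=17) = 17; EF_D = 17+4 = 21
Expected project duration μ = 21 days. Critical path: A → C → D.

Variances on critical path: σ²_A=0.111, σ²_C=2.778, σ²_D=1.778.
Largest is σ²_C = 2.778.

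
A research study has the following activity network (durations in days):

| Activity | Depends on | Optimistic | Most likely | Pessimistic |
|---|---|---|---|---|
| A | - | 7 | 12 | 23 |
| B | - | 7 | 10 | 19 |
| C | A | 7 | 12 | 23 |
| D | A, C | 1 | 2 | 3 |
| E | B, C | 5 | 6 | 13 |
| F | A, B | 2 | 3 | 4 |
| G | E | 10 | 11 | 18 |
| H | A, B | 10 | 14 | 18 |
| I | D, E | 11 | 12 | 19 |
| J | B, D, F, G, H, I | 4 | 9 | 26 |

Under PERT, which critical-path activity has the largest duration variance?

J

te_A = (7 + 4·12 + 23)/6 = 78/6 = 13; σ²_A = ((23−7)/6)² = 7.111
te_B = (7 + 4·10 + 19)/6 = 66/6 = 11; σ²_B = ((19−7)/6)² = 4.000
te_C = (7 + 4·12 + 23)/6 = 78/6 = 13; σ²_C = ((23−7)/6)² = 7.111
te_D = (1 + 4·2 + 3)/6 = 12/6 = 2; σ²_D = ((3−1)/6)² = 0.111
te_E = (5 + 4·6 + 13)/6 = 42/6 = 7; σ²_E = ((13−5)/6)² = 1.778
te_F = (2 + 4·3 + 4)/6 = 18/6 = 3; σ²_F = ((4−2)/6)² = 0.111
te_G = (10 + 4·11 + 18)/6 = 72/6 = 12; σ²_G = ((18−10)/6)² = 1.778
te_H = (10 + 4·14 + 18)/6 = 84/6 = 14; σ²_H = ((18−10)/6)² = 1.778
te_I = (11 + 4·12 + 19)/6 = 78/6 = 13; σ²_I = ((19−11)/6)² = 1.778
te_J = (4 + 4·9 + 26)/6 = 66/6 = 11; σ²_J = ((26−4)/6)² = 13.444

Forward pass:
ES_A = 0; EF_A = 13
ES_B = 0; EF_B = 11
ES_C = 13; EF_C = 13+13 = 26
ES_D = max(EF_A=13, EF_C=26) = 26; EF_D = 26+2 = 28
ES_E = max(EF_B=11, EF_C=26) = 26; EF_E = 26+7 = 33
ES_F = max(EF_A=13, EF_B=11) = 13; EF_F = 13+3 = 16
ES_G = 33; EF_G = 33+12 = 45
ES_H = max(EF_A=13, EF_B=11) = 13; EF_H = 13+14 = 27
ES_I = max(EF_D=28, EF_E=33) = 33; EF_I = 33+13 = 46
ES_J = max(EF_B=11, EF_D=28, EF_F=16, EF_G=45, EF_H=27, EF_I=46) = 46; EF_J = 46+11 = 57
Expected project duration μ = 57 days. Critical path: A → C → E → I → J.

Variances on critical path: σ²_A=7.111, σ²_C=7.111, σ²_E=1.778, σ²_I=1.778, σ²_J=13.444.
Largest is σ²_J = 13.444.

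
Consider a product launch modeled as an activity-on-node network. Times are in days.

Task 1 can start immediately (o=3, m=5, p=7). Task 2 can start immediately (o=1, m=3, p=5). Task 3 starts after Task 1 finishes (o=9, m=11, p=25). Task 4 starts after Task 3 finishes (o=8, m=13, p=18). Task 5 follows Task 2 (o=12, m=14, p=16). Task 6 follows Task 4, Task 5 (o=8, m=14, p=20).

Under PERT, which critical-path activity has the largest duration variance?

Task 3

te_Task 1 = (3 + 4·5 + 7)/6 = 30/6 = 5; σ²_Task 1 = ((7−3)/6)² = 0.444
te_Task 2 = (1 + 4·3 + 5)/6 = 18/6 = 3; σ²_Task 2 = ((5−1)/6)² = 0.444
te_Task 3 = (9 + 4·11 + 25)/6 = 78/6 = 13; σ²_Task 3 = ((25−9)/6)² = 7.111
te_Task 4 = (8 + 4·13 + 18)/6 = 78/6 = 13; σ²_Task 4 = ((18−8)/6)² = 2.778
te_Task 5 = (12 + 4·14 + 16)/6 = 84/6 = 14; σ²_Task 5 = ((16−12)/6)² = 0.444
te_Task 6 = (8 + 4·14 + 20)/6 = 84/6 = 14; σ²_Task 6 = ((20−8)/6)² = 4.000

Forward pass:
ES_Task 1 = 0; EF_Task 1 = 5
ES_Task 2 = 0; EF_Task 2 = 3
ES_Task 3 = 5; EF_Task 3 = 5+13 = 18
ES_Task 4 = 18; EF_Task 4 = 18+13 = 31
ES_Task 5 = 3; EF_Task 5 = 3+14 = 17
ES_Task 6 = max(EF_Task 4=31, EF_Task 5=17) = 31; EF_Task 6 = 31+14 = 45
Expected project duration μ = 45 days. Critical path: Task 1 → Task 3 → Task 4 → Task 6.

Variances on critical path: σ²_Task 1=0.444, σ²_Task 3=7.111, σ²_Task 4=2.778, σ²_Task 6=4.000.
Largest is σ²_Task 3 = 7.111.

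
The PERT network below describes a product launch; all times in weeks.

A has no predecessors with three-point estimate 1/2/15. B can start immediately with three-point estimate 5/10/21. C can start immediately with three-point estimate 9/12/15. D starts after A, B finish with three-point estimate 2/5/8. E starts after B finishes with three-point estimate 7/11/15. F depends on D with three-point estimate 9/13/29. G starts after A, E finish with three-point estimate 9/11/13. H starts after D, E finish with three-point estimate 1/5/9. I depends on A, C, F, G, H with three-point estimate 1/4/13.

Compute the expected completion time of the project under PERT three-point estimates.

38 weeks

te_A = (1 + 4·2 + 15)/6 = 24/6 = 4
te_B = (5 + 4·10 + 21)/6 = 66/6 = 11
te_C = (9 + 4·12 + 15)/6 = 72/6 = 12
te_D = (2 + 4·5 + 8)/6 = 30/6 = 5
te_E = (7 + 4·11 + 15)/6 = 66/6 = 11
te_F = (9 + 4·13 + 29)/6 = 90/6 = 15
te_G = (9 + 4·11 + 13)/6 = 66/6 = 11
te_H = (1 + 4·5 + 9)/6 = 30/6 = 5
te_I = (1 + 4·4 + 13)/6 = 30/6 = 5

Forward pass:
ES_A = 0; EF_A = 4
ES_B = 0; EF_B = 11
ES_C = 0; EF_C = 12
ES_D = max(EF_A=4, EF_B=11) = 11; EF_D = 11+5 = 16
ES_E = 11; EF_E = 11+11 = 22
ES_F = 16; EF_F = 16+15 = 31
ES_G = max(EF_A=4, EF_E=22) = 22; EF_G = 22+11 = 33
ES_H = max(EF_D=16, EF_E=22) = 22; EF_H = 22+5 = 27
ES_I = max(EF_A=4, EF_C=12, EF_F=31, EF_G=33, EF_H=27) = 33; EF_I = 33+5 = 38
Expected project duration μ = 38 weeks. Critical path: B → E → G → I.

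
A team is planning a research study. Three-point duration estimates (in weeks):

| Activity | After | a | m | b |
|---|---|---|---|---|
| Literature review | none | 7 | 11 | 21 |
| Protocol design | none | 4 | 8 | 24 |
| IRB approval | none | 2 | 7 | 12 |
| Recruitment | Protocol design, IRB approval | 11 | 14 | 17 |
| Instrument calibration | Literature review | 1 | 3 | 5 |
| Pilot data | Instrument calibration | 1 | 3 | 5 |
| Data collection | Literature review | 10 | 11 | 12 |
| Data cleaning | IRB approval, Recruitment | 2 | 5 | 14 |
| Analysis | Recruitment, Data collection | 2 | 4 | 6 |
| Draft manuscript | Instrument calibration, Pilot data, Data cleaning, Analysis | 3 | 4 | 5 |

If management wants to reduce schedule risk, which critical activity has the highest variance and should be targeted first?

te_Literature review = (7 + 4·11 + 21)/6 = 72/6 = 12; σ²_Literature review = ((21−7)/6)² = 5.444
te_Protocol design = (4 + 4·8 + 24)/6 = 60/6 = 10; σ²_Protocol design = ((24−4)/6)² = 11.111
te_IRB approval = (2 + 4·7 + 12)/6 = 42/6 = 7; σ²_IRB approval = ((12−2)/6)² = 2.778
te_Recruitment = (11 + 4·14 + 17)/6 = 84/6 = 14; σ²_Recruitment = ((17−11)/6)² = 1.000
te_Instrument calibration = (1 + 4·3 + 5)/6 = 18/6 = 3; σ²_Instrument calibration = ((5−1)/6)² = 0.444
te_Pilot data = (1 + 4·3 + 5)/6 = 18/6 = 3; σ²_Pilot data = ((5−1)/6)² = 0.444
te_Data collection = (10 + 4·11 + 12)/6 = 66/6 = 11; σ²_Data collection = ((12−10)/6)² = 0.111
te_Data cleaning = (2 + 4·5 + 14)/6 = 36/6 = 6; σ²_Data cleaning = ((14−2)/6)² = 4.000
te_Analysis = (2 + 4·4 + 6)/6 = 24/6 = 4; σ²_Analysis = ((6−2)/6)² = 0.444
te_Draft manuscript = (3 + 4·4 + 5)/6 = 24/6 = 4; σ²_Draft manuscript = ((5−3)/6)² = 0.111

Forward pass:
ES_Literature review = 0; EF_Literature review = 12
ES_Protocol design = 0; EF_Protocol design = 10
ES_IRB approval = 0; EF_IRB approval = 7
ES_Recruitment = max(EF_Protocol design=10, EF_IRB approval=7) = 10; EF_Recruitment = 10+14 = 24
ES_Instrument calibration = 12; EF_Instrument calibration = 12+3 = 15
ES_Pilot data = 15; EF_Pilot data = 15+3 = 18
ES_Data collection = 12; EF_Data collection = 12+11 = 23
ES_Data cleaning = max(EF_IRB approval=7, EF_Recruitment=24) = 24; EF_Data cleaning = 24+6 = 30
ES_Analysis = max(EF_Recruitment=24, EF_Data collection=23) = 24; EF_Analysis = 24+4 = 28
ES_Draft manuscript = max(EF_Instrument calibration=15, EF_Pilot data=18, EF_Data cleaning=30, EF_Analysis=28) = 30; EF_Draft manuscript = 30+4 = 34
Expected project duration μ = 34 weeks. Critical path: Protocol design → Recruitment → Data cleaning → Draft manuscript.

Variances on critical path: σ²_Protocol design=11.111, σ²_Recruitment=1.000, σ²_Data cleaning=4.000, σ²_Draft manuscript=0.111.
Largest is σ²_Protocol design = 11.111.

Protocol design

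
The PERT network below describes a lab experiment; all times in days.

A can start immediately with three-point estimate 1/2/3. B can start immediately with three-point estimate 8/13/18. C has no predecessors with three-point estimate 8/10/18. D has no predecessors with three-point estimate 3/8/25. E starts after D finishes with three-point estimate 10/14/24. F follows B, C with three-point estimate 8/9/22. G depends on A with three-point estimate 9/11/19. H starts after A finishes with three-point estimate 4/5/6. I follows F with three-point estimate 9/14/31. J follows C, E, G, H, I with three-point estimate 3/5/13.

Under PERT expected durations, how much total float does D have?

15 days

te_A = (1 + 4·2 + 3)/6 = 12/6 = 2
te_B = (8 + 4·13 + 18)/6 = 78/6 = 13
te_C = (8 + 4·10 + 18)/6 = 66/6 = 11
te_D = (3 + 4·8 + 25)/6 = 60/6 = 10
te_E = (10 + 4·14 + 24)/6 = 90/6 = 15
te_F = (8 + 4·9 + 22)/6 = 66/6 = 11
te_G = (9 + 4·11 + 19)/6 = 72/6 = 12
te_H = (4 + 4·5 + 6)/6 = 30/6 = 5
te_I = (9 + 4·14 + 31)/6 = 96/6 = 16
te_J = (3 + 4·5 + 13)/6 = 36/6 = 6

Forward pass:
ES_A = 0; EF_A = 2
ES_B = 0; EF_B = 13
ES_C = 0; EF_C = 11
ES_D = 0; EF_D = 10
ES_E = 10; EF_E = 10+15 = 25
ES_F = max(EF_B=13, EF_C=11) = 13; EF_F = 13+11 = 24
ES_G = 2; EF_G = 2+12 = 14
ES_H = 2; EF_H = 2+5 = 7
ES_I = 24; EF_I = 24+16 = 40
ES_J = max(EF_C=11, EF_E=25, EF_G=14, EF_H=7, EF_I=40) = 40; EF_J = 40+6 = 46
Expected project duration μ = 46 days. Critical path: B → F → I → J.

Backward pass:
LF_J = 46; LS_J = 46−6 = 40
LF_I = LS_J = 40; LS_I = 40−16 = 24
LF_H = LS_J = 40; LS_H = 40−5 = 35
LF_G = LS_J = 40; LS_G = 40−12 = 28
LF_F = LS_I = 24; LS_F = 24−11 = 13
LF_E = LS_J = 40; LS_E = 40−15 = 25
LF_D = LS_E = 25; LS_D = 25−10 = 15
LF_C = min(LS_F=13, LS_J=40) = 13; LS_C = 13−11 = 2
LF_B = LS_F = 13; LS_B = 13−13 = 0
LF_A = min(LS_G=28, LS_H=35) = 28; LS_A = 28−2 = 26
Slack_D = LS_D − ES_D = 15 − 0 = 15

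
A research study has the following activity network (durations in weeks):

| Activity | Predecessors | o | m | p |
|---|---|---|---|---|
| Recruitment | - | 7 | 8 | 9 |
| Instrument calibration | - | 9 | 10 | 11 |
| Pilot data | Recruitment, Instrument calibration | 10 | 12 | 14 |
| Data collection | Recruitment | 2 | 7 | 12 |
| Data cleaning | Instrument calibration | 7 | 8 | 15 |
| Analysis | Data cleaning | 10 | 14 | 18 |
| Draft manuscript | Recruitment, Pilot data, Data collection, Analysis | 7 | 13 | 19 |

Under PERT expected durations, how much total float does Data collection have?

18 weeks

te_Recruitment = (7 + 4·8 + 9)/6 = 48/6 = 8
te_Instrument calibration = (9 + 4·10 + 11)/6 = 60/6 = 10
te_Pilot data = (10 + 4·12 + 14)/6 = 72/6 = 12
te_Data collection = (2 + 4·7 + 12)/6 = 42/6 = 7
te_Data cleaning = (7 + 4·8 + 15)/6 = 54/6 = 9
te_Analysis = (10 + 4·14 + 18)/6 = 84/6 = 14
te_Draft manuscript = (7 + 4·13 + 19)/6 = 78/6 = 13

Forward pass:
ES_Recruitment = 0; EF_Recruitment = 8
ES_Instrument calibration = 0; EF_Instrument calibration = 10
ES_Pilot data = max(EF_Recruitment=8, EF_Instrument calibration=10) = 10; EF_Pilot data = 10+12 = 22
ES_Data collection = 8; EF_Data collection = 8+7 = 15
ES_Data cleaning = 10; EF_Data cleaning = 10+9 = 19
ES_Analysis = 19; EF_Analysis = 19+14 = 33
ES_Draft manuscript = max(EF_Recruitment=8, EF_Pilot data=22, EF_Data collection=15, EF_Analysis=33) = 33; EF_Draft manuscript = 33+13 = 46
Expected project duration μ = 46 weeks. Critical path: Instrument calibration → Data cleaning → Analysis → Draft manuscript.

Backward pass:
LF_Draft manuscript = 46; LS_Draft manuscript = 46−13 = 33
LF_Analysis = LS_Draft manuscript = 33; LS_Analysis = 33−14 = 19
LF_Data cleaning = LS_Analysis = 19; LS_Data cleaning = 19−9 = 10
LF_Data collection = LS_Draft manuscript = 33; LS_Data collection = 33−7 = 26
LF_Pilot data = LS_Draft manuscript = 33; LS_Pilot data = 33−12 = 21
LF_Instrument calibration = min(LS_Pilot data=21, LS_Data cleaning=10) = 10; LS_Instrument calibration = 10−10 = 0
LF_Recruitment = min(LS_Pilot data=21, LS_Data collection=26, LS_Draft manuscript=33) = 21; LS_Recruitment = 21−8 = 13
Slack_Data collection = LS_Data collection − ES_Data collection = 26 − 8 = 18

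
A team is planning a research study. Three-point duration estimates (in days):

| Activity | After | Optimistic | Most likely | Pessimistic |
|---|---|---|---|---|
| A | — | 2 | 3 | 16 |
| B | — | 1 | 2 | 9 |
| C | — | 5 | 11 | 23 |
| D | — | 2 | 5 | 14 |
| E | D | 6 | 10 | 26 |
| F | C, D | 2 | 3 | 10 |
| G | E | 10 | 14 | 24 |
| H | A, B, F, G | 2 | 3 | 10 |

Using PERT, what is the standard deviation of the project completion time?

4.73 days

te_A = (2 + 4·3 + 16)/6 = 30/6 = 5; σ²_A = ((16−2)/6)² = 5.444
te_B = (1 + 4·2 + 9)/6 = 18/6 = 3; σ²_B = ((9−1)/6)² = 1.778
te_C = (5 + 4·11 + 23)/6 = 72/6 = 12; σ²_C = ((23−5)/6)² = 9.000
te_D = (2 + 4·5 + 14)/6 = 36/6 = 6; σ²_D = ((14−2)/6)² = 4.000
te_E = (6 + 4·10 + 26)/6 = 72/6 = 12; σ²_E = ((26−6)/6)² = 11.111
te_F = (2 + 4·3 + 10)/6 = 24/6 = 4; σ²_F = ((10−2)/6)² = 1.778
te_G = (10 + 4·14 + 24)/6 = 90/6 = 15; σ²_G = ((24−10)/6)² = 5.444
te_H = (2 + 4·3 + 10)/6 = 24/6 = 4; σ²_H = ((10−2)/6)² = 1.778

Forward pass:
ES_A = 0; EF_A = 5
ES_B = 0; EF_B = 3
ES_C = 0; EF_C = 12
ES_D = 0; EF_D = 6
ES_E = 6; EF_E = 6+12 = 18
ES_F = max(EF_C=12, EF_D=6) = 12; EF_F = 12+4 = 16
ES_G = 18; EF_G = 18+15 = 33
ES_H = max(EF_A=5, EF_B=3, EF_F=16, EF_G=33) = 33; EF_H = 33+4 = 37
Expected project duration μ = 37 days. Critical path: D → E → G → H.

Variance along critical path = 4.000 + 11.111 + 5.444 + 1.778 = 22.333
σ = √22.333 = 4.726 days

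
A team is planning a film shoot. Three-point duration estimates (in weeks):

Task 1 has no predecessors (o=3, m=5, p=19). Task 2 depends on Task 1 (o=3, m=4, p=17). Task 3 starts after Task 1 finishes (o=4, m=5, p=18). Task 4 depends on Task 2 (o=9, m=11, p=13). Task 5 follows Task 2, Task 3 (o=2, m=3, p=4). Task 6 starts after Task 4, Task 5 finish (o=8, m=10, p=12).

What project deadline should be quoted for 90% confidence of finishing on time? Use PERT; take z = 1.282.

te_Task 1 = (3 + 4·5 + 19)/6 = 42/6 = 7; σ²_Task 1 = ((19−3)/6)² = 7.111
te_Task 2 = (3 + 4·4 + 17)/6 = 36/6 = 6; σ²_Task 2 = ((17−3)/6)² = 5.444
te_Task 3 = (4 + 4·5 + 18)/6 = 42/6 = 7; σ²_Task 3 = ((18−4)/6)² = 5.444
te_Task 4 = (9 + 4·11 + 13)/6 = 66/6 = 11; σ²_Task 4 = ((13−9)/6)² = 0.444
te_Task 5 = (2 + 4·3 + 4)/6 = 18/6 = 3; σ²_Task 5 = ((4−2)/6)² = 0.111
te_Task 6 = (8 + 4·10 + 12)/6 = 60/6 = 10; σ²_Task 6 = ((12−8)/6)² = 0.444

Forward pass:
ES_Task 1 = 0; EF_Task 1 = 7
ES_Task 2 = 7; EF_Task 2 = 7+6 = 13
ES_Task 3 = 7; EF_Task 3 = 7+7 = 14
ES_Task 4 = 13; EF_Task 4 = 13+11 = 24
ES_Task 5 = max(EF_Task 2=13, EF_Task 3=14) = 14; EF_Task 5 = 14+3 = 17
ES_Task 6 = max(EF_Task 4=24, EF_Task 5=17) = 24; EF_Task 6 = 24+10 = 34
Expected project duration μ = 34 weeks. Critical path: Task 1 → Task 2 → Task 4 → Task 6.

Variance along critical path = 7.111 + 5.444 + 0.444 + 0.444 = 13.444; σ = 3.667 weeks.
D = μ + z·σ = 34 + 1.282·3.667 = 38.7 weeks

38.7 weeks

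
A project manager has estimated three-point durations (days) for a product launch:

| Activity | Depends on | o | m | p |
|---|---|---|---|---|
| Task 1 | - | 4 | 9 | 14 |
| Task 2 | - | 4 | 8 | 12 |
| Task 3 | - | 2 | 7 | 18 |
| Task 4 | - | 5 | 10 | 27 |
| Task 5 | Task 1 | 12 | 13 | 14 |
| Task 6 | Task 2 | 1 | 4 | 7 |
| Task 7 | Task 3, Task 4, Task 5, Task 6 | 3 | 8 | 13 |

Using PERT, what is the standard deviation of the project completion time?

te_Task 1 = (4 + 4·9 + 14)/6 = 54/6 = 9; σ²_Task 1 = ((14−4)/6)² = 2.778
te_Task 2 = (4 + 4·8 + 12)/6 = 48/6 = 8; σ²_Task 2 = ((12−4)/6)² = 1.778
te_Task 3 = (2 + 4·7 + 18)/6 = 48/6 = 8; σ²_Task 3 = ((18−2)/6)² = 7.111
te_Task 4 = (5 + 4·10 + 27)/6 = 72/6 = 12; σ²_Task 4 = ((27−5)/6)² = 13.444
te_Task 5 = (12 + 4·13 + 14)/6 = 78/6 = 13; σ²_Task 5 = ((14−12)/6)² = 0.111
te_Task 6 = (1 + 4·4 + 7)/6 = 24/6 = 4; σ²_Task 6 = ((7−1)/6)² = 1.000
te_Task 7 = (3 + 4·8 + 13)/6 = 48/6 = 8; σ²_Task 7 = ((13−3)/6)² = 2.778

Forward pass:
ES_Task 1 = 0; EF_Task 1 = 9
ES_Task 2 = 0; EF_Task 2 = 8
ES_Task 3 = 0; EF_Task 3 = 8
ES_Task 4 = 0; EF_Task 4 = 12
ES_Task 5 = 9; EF_Task 5 = 9+13 = 22
ES_Task 6 = 8; EF_Task 6 = 8+4 = 12
ES_Task 7 = max(EF_Task 3=8, EF_Task 4=12, EF_Task 5=22, EF_Task 6=12) = 22; EF_Task 7 = 22+8 = 30
Expected project duration μ = 30 days. Critical path: Task 1 → Task 5 → Task 7.

Variance along critical path = 2.778 + 0.111 + 2.778 = 5.667
σ = √5.667 = 2.380 days

2.38 days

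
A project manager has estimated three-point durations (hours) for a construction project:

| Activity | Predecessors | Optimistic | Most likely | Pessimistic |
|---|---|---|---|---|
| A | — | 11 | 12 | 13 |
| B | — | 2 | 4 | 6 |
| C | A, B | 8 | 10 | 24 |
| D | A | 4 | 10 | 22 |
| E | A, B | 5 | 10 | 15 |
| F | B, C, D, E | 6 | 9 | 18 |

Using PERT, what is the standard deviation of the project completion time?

te_A = (11 + 4·12 + 13)/6 = 72/6 = 12; σ²_A = ((13−11)/6)² = 0.111
te_B = (2 + 4·4 + 6)/6 = 24/6 = 4; σ²_B = ((6−2)/6)² = 0.444
te_C = (8 + 4·10 + 24)/6 = 72/6 = 12; σ²_C = ((24−8)/6)² = 7.111
te_D = (4 + 4·10 + 22)/6 = 66/6 = 11; σ²_D = ((22−4)/6)² = 9.000
te_E = (5 + 4·10 + 15)/6 = 60/6 = 10; σ²_E = ((15−5)/6)² = 2.778
te_F = (6 + 4·9 + 18)/6 = 60/6 = 10; σ²_F = ((18−6)/6)² = 4.000

Forward pass:
ES_A = 0; EF_A = 12
ES_B = 0; EF_B = 4
ES_C = max(EF_A=12, EF_B=4) = 12; EF_C = 12+12 = 24
ES_D = 12; EF_D = 12+11 = 23
ES_E = max(EF_A=12, EF_B=4) = 12; EF_E = 12+10 = 22
ES_F = max(EF_B=4, EF_C=24, EF_D=23, EF_E=22) = 24; EF_F = 24+10 = 34
Expected project duration μ = 34 hours. Critical path: A → C → F.

Variance along critical path = 0.111 + 7.111 + 4.000 = 11.222
σ = √11.222 = 3.350 hours

3.35 hours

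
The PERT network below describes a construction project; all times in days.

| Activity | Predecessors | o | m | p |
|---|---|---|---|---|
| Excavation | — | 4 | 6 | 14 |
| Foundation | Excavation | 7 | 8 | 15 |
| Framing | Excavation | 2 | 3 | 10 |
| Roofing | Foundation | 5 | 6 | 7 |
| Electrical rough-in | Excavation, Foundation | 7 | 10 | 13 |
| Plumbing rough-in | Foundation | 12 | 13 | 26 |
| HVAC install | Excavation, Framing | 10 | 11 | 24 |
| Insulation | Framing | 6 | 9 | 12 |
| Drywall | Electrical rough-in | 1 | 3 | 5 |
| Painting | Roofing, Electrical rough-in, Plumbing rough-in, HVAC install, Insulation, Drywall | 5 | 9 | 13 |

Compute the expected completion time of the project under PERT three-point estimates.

te_Excavation = (4 + 4·6 + 14)/6 = 42/6 = 7
te_Foundation = (7 + 4·8 + 15)/6 = 54/6 = 9
te_Framing = (2 + 4·3 + 10)/6 = 24/6 = 4
te_Roofing = (5 + 4·6 + 7)/6 = 36/6 = 6
te_Electrical rough-in = (7 + 4·10 + 13)/6 = 60/6 = 10
te_Plumbing rough-in = (12 + 4·13 + 26)/6 = 90/6 = 15
te_HVAC install = (10 + 4·11 + 24)/6 = 78/6 = 13
te_Insulation = (6 + 4·9 + 12)/6 = 54/6 = 9
te_Drywall = (1 + 4·3 + 5)/6 = 18/6 = 3
te_Painting = (5 + 4·9 + 13)/6 = 54/6 = 9

Forward pass:
ES_Excavation = 0; EF_Excavation = 7
ES_Foundation = 7; EF_Foundation = 7+9 = 16
ES_Framing = 7; EF_Framing = 7+4 = 11
ES_Roofing = 16; EF_Roofing = 16+6 = 22
ES_Electrical rough-in = max(EF_Excavation=7, EF_Foundation=16) = 16; EF_Electrical rough-in = 16+10 = 26
ES_Plumbing rough-in = 16; EF_Plumbing rough-in = 16+15 = 31
ES_HVAC install = max(EF_Excavation=7, EF_Framing=11) = 11; EF_HVAC install = 11+13 = 24
ES_Insulation = 11; EF_Insulation = 11+9 = 20
ES_Drywall = 26; EF_Drywall = 26+3 = 29
ES_Painting = max(EF_Roofing=22, EF_Electrical rough-in=26, EF_Plumbing rough-in=31, EF_HVAC install=24, EF_Insulation=20, EF_Drywall=29) = 31; EF_Painting = 31+9 = 40
Expected project duration μ = 40 days. Critical path: Excavation → Foundation → Plumbing rough-in → Painting.

40 days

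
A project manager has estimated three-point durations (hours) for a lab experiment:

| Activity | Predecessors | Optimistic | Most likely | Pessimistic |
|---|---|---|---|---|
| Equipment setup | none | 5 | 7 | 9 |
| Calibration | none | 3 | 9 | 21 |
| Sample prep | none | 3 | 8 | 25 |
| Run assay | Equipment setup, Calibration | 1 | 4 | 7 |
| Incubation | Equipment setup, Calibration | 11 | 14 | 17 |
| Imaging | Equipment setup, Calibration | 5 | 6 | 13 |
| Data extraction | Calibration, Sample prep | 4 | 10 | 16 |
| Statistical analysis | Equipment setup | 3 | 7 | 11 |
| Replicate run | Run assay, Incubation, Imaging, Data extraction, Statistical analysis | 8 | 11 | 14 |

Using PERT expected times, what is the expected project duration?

te_Equipment setup = (5 + 4·7 + 9)/6 = 42/6 = 7
te_Calibration = (3 + 4·9 + 21)/6 = 60/6 = 10
te_Sample prep = (3 + 4·8 + 25)/6 = 60/6 = 10
te_Run assay = (1 + 4·4 + 7)/6 = 24/6 = 4
te_Incubation = (11 + 4·14 + 17)/6 = 84/6 = 14
te_Imaging = (5 + 4·6 + 13)/6 = 42/6 = 7
te_Data extraction = (4 + 4·10 + 16)/6 = 60/6 = 10
te_Statistical analysis = (3 + 4·7 + 11)/6 = 42/6 = 7
te_Replicate run = (8 + 4·11 + 14)/6 = 66/6 = 11

Forward pass:
ES_Equipment setup = 0; EF_Equipment setup = 7
ES_Calibration = 0; EF_Calibration = 10
ES_Sample prep = 0; EF_Sample prep = 10
ES_Run assay = max(EF_Equipment setup=7, EF_Calibration=10) = 10; EF_Run assay = 10+4 = 14
ES_Incubation = max(EF_Equipment setup=7, EF_Calibration=10) = 10; EF_Incubation = 10+14 = 24
ES_Imaging = max(EF_Equipment setup=7, EF_Calibration=10) = 10; EF_Imaging = 10+7 = 17
ES_Data extraction = max(EF_Calibration=10, EF_Sample prep=10) = 10; EF_Data extraction = 10+10 = 20
ES_Statistical analysis = 7; EF_Statistical analysis = 7+7 = 14
ES_Replicate run = max(EF_Run assay=14, EF_Incubation=24, EF_Imaging=17, EF_Data extraction=20, EF_Statistical analysis=14) = 24; EF_Replicate run = 24+11 = 35
Expected project duration μ = 35 hours. Critical path: Calibration → Incubation → Replicate run.

35 hours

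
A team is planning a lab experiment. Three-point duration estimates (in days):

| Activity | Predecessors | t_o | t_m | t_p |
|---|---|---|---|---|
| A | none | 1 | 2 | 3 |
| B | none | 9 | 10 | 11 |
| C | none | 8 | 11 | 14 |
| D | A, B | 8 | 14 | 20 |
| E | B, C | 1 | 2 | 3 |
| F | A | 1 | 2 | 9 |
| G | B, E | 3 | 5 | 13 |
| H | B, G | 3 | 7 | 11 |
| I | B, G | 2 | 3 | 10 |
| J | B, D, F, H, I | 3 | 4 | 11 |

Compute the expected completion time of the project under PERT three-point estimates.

31 days

te_A = (1 + 4·2 + 3)/6 = 12/6 = 2
te_B = (9 + 4·10 + 11)/6 = 60/6 = 10
te_C = (8 + 4·11 + 14)/6 = 66/6 = 11
te_D = (8 + 4·14 + 20)/6 = 84/6 = 14
te_E = (1 + 4·2 + 3)/6 = 12/6 = 2
te_F = (1 + 4·2 + 9)/6 = 18/6 = 3
te_G = (3 + 4·5 + 13)/6 = 36/6 = 6
te_H = (3 + 4·7 + 11)/6 = 42/6 = 7
te_I = (2 + 4·3 + 10)/6 = 24/6 = 4
te_J = (3 + 4·4 + 11)/6 = 30/6 = 5

Forward pass:
ES_A = 0; EF_A = 2
ES_B = 0; EF_B = 10
ES_C = 0; EF_C = 11
ES_D = max(EF_A=2, EF_B=10) = 10; EF_D = 10+14 = 24
ES_E = max(EF_B=10, EF_C=11) = 11; EF_E = 11+2 = 13
ES_F = 2; EF_F = 2+3 = 5
ES_G = max(EF_B=10, EF_E=13) = 13; EF_G = 13+6 = 19
ES_H = max(EF_B=10, EF_G=19) = 19; EF_H = 19+7 = 26
ES_I = max(EF_B=10, EF_G=19) = 19; EF_I = 19+4 = 23
ES_J = max(EF_B=10, EF_D=24, EF_F=5, EF_H=26, EF_I=23) = 26; EF_J = 26+5 = 31
Expected project duration μ = 31 days. Critical path: C → E → G → H → J.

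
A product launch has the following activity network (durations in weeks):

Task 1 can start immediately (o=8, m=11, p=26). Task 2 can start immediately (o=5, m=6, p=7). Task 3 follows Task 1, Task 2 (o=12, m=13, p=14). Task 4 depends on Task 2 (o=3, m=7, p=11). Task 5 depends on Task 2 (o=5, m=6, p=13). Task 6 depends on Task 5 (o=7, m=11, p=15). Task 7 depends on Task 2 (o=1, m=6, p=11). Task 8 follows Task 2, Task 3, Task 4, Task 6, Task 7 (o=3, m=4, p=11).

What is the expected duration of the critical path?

31 weeks

te_Task 1 = (8 + 4·11 + 26)/6 = 78/6 = 13
te_Task 2 = (5 + 4·6 + 7)/6 = 36/6 = 6
te_Task 3 = (12 + 4·13 + 14)/6 = 78/6 = 13
te_Task 4 = (3 + 4·7 + 11)/6 = 42/6 = 7
te_Task 5 = (5 + 4·6 + 13)/6 = 42/6 = 7
te_Task 6 = (7 + 4·11 + 15)/6 = 66/6 = 11
te_Task 7 = (1 + 4·6 + 11)/6 = 36/6 = 6
te_Task 8 = (3 + 4·4 + 11)/6 = 30/6 = 5

Forward pass:
ES_Task 1 = 0; EF_Task 1 = 13
ES_Task 2 = 0; EF_Task 2 = 6
ES_Task 3 = max(EF_Task 1=13, EF_Task 2=6) = 13; EF_Task 3 = 13+13 = 26
ES_Task 4 = 6; EF_Task 4 = 6+7 = 13
ES_Task 5 = 6; EF_Task 5 = 6+7 = 13
ES_Task 6 = 13; EF_Task 6 = 13+11 = 24
ES_Task 7 = 6; EF_Task 7 = 6+6 = 12
ES_Task 8 = max(EF_Task 2=6, EF_Task 3=26, EF_Task 4=13, EF_Task 6=24, EF_Task 7=12) = 26; EF_Task 8 = 26+5 = 31
Expected project duration μ = 31 weeks. Critical path: Task 1 → Task 3 → Task 8.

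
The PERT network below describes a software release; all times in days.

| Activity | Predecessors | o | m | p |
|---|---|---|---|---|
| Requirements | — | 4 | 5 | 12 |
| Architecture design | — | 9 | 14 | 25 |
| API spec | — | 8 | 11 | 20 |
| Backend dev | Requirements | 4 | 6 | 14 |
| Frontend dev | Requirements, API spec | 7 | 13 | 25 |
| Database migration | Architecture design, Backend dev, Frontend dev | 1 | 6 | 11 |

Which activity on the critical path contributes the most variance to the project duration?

Frontend dev

te_Requirements = (4 + 4·5 + 12)/6 = 36/6 = 6; σ²_Requirements = ((12−4)/6)² = 1.778
te_Architecture design = (9 + 4·14 + 25)/6 = 90/6 = 15; σ²_Architecture design = ((25−9)/6)² = 7.111
te_API spec = (8 + 4·11 + 20)/6 = 72/6 = 12; σ²_API spec = ((20−8)/6)² = 4.000
te_Backend dev = (4 + 4·6 + 14)/6 = 42/6 = 7; σ²_Backend dev = ((14−4)/6)² = 2.778
te_Frontend dev = (7 + 4·13 + 25)/6 = 84/6 = 14; σ²_Frontend dev = ((25−7)/6)² = 9.000
te_Database migration = (1 + 4·6 + 11)/6 = 36/6 = 6; σ²_Database migration = ((11−1)/6)² = 2.778

Forward pass:
ES_Requirements = 0; EF_Requirements = 6
ES_Architecture design = 0; EF_Architecture design = 15
ES_API spec = 0; EF_API spec = 12
ES_Backend dev = 6; EF_Backend dev = 6+7 = 13
ES_Frontend dev = max(EF_Requirements=6, EF_API spec=12) = 12; EF_Frontend dev = 12+14 = 26
ES_Database migration = max(EF_Architecture design=15, EF_Backend dev=13, EF_Frontend dev=26) = 26; EF_Database migration = 26+6 = 32
Expected project duration μ = 32 days. Critical path: API spec → Frontend dev → Database migration.

Variances on critical path: σ²_API spec=4.000, σ²_Frontend dev=9.000, σ²_Database migration=2.778.
Largest is σ²_Frontend dev = 9.000.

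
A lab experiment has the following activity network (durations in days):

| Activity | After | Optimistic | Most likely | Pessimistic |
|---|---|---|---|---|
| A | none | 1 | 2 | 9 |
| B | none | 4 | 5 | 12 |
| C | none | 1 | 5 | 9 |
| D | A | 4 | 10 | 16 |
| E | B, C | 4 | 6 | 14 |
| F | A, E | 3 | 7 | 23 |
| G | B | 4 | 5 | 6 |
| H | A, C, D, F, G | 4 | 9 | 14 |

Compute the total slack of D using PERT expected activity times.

9 days

te_A = (1 + 4·2 + 9)/6 = 18/6 = 3
te_B = (4 + 4·5 + 12)/6 = 36/6 = 6
te_C = (1 + 4·5 + 9)/6 = 30/6 = 5
te_D = (4 + 4·10 + 16)/6 = 60/6 = 10
te_E = (4 + 4·6 + 14)/6 = 42/6 = 7
te_F = (3 + 4·7 + 23)/6 = 54/6 = 9
te_G = (4 + 4·5 + 6)/6 = 30/6 = 5
te_H = (4 + 4·9 + 14)/6 = 54/6 = 9

Forward pass:
ES_A = 0; EF_A = 3
ES_B = 0; EF_B = 6
ES_C = 0; EF_C = 5
ES_D = 3; EF_D = 3+10 = 13
ES_E = max(EF_B=6, EF_C=5) = 6; EF_E = 6+7 = 13
ES_F = max(EF_A=3, EF_E=13) = 13; EF_F = 13+9 = 22
ES_G = 6; EF_G = 6+5 = 11
ES_H = max(EF_A=3, EF_C=5, EF_D=13, EF_F=22, EF_G=11) = 22; EF_H = 22+9 = 31
Expected project duration μ = 31 days. Critical path: B → E → F → H.

Backward pass:
LF_H = 31; LS_H = 31−9 = 22
LF_G = LS_H = 22; LS_G = 22−5 = 17
LF_F = LS_H = 22; LS_F = 22−9 = 13
LF_E = LS_F = 13; LS_E = 13−7 = 6
LF_D = LS_H = 22; LS_D = 22−10 = 12
LF_C = min(LS_E=6, LS_H=22) = 6; LS_C = 6−5 = 1
LF_B = min(LS_E=6, LS_G=17) = 6; LS_B = 6−6 = 0
LF_A = min(LS_D=12, LS_F=13, LS_H=22) = 12; LS_A = 12−3 = 9
Slack_D = LS_D − ES_D = 12 − 3 = 9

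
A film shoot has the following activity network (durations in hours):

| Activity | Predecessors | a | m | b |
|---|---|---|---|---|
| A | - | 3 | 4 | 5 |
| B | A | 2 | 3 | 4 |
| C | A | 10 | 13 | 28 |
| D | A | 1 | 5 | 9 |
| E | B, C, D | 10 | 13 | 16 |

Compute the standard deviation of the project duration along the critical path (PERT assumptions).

3.18 hours

te_A = (3 + 4·4 + 5)/6 = 24/6 = 4; σ²_A = ((5−3)/6)² = 0.111
te_B = (2 + 4·3 + 4)/6 = 18/6 = 3; σ²_B = ((4−2)/6)² = 0.111
te_C = (10 + 4·13 + 28)/6 = 90/6 = 15; σ²_C = ((28−10)/6)² = 9.000
te_D = (1 + 4·5 + 9)/6 = 30/6 = 5; σ²_D = ((9−1)/6)² = 1.778
te_E = (10 + 4·13 + 16)/6 = 78/6 = 13; σ²_E = ((16−10)/6)² = 1.000

Forward pass:
ES_A = 0; EF_A = 4
ES_B = 4; EF_B = 4+3 = 7
ES_C = 4; EF_C = 4+15 = 19
ES_D = 4; EF_D = 4+5 = 9
ES_E = max(EF_B=7, EF_C=19, EF_D=9) = 19; EF_E = 19+13 = 32
Expected project duration μ = 32 hours. Critical path: A → C → E.

Variance along critical path = 0.111 + 9.000 + 1.000 = 10.111
σ = √10.111 = 3.180 hours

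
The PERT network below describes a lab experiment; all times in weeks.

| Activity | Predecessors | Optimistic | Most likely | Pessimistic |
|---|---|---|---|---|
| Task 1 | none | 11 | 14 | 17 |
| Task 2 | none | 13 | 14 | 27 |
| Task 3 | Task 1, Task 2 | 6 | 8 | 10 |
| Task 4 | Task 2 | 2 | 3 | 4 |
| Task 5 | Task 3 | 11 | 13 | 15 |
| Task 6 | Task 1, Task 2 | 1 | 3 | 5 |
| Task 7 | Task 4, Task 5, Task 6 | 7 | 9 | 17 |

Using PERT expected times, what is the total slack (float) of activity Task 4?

18 weeks

te_Task 1 = (11 + 4·14 + 17)/6 = 84/6 = 14
te_Task 2 = (13 + 4·14 + 27)/6 = 96/6 = 16
te_Task 3 = (6 + 4·8 + 10)/6 = 48/6 = 8
te_Task 4 = (2 + 4·3 + 4)/6 = 18/6 = 3
te_Task 5 = (11 + 4·13 + 15)/6 = 78/6 = 13
te_Task 6 = (1 + 4·3 + 5)/6 = 18/6 = 3
te_Task 7 = (7 + 4·9 + 17)/6 = 60/6 = 10

Forward pass:
ES_Task 1 = 0; EF_Task 1 = 14
ES_Task 2 = 0; EF_Task 2 = 16
ES_Task 3 = max(EF_Task 1=14, EF_Task 2=16) = 16; EF_Task 3 = 16+8 = 24
ES_Task 4 = 16; EF_Task 4 = 16+3 = 19
ES_Task 5 = 24; EF_Task 5 = 24+13 = 37
ES_Task 6 = max(EF_Task 1=14, EF_Task 2=16) = 16; EF_Task 6 = 16+3 = 19
ES_Task 7 = max(EF_Task 4=19, EF_Task 5=37, EF_Task 6=19) = 37; EF_Task 7 = 37+10 = 47
Expected project duration μ = 47 weeks. Critical path: Task 2 → Task 3 → Task 5 → Task 7.

Backward pass:
LF_Task 7 = 47; LS_Task 7 = 47−10 = 37
LF_Task 6 = LS_Task 7 = 37; LS_Task 6 = 37−3 = 34
LF_Task 5 = LS_Task 7 = 37; LS_Task 5 = 37−13 = 24
LF_Task 4 = LS_Task 7 = 37; LS_Task 4 = 37−3 = 34
LF_Task 3 = LS_Task 5 = 24; LS_Task 3 = 24−8 = 16
LF_Task 2 = min(LS_Task 3=16, LS_Task 4=34, LS_Task 6=34) = 16; LS_Task 2 = 16−16 = 0
LF_Task 1 = min(LS_Task 3=16, LS_Task 6=34) = 16; LS_Task 1 = 16−14 = 2
Slack_Task 4 = LS_Task 4 − ES_Task 4 = 34 − 16 = 18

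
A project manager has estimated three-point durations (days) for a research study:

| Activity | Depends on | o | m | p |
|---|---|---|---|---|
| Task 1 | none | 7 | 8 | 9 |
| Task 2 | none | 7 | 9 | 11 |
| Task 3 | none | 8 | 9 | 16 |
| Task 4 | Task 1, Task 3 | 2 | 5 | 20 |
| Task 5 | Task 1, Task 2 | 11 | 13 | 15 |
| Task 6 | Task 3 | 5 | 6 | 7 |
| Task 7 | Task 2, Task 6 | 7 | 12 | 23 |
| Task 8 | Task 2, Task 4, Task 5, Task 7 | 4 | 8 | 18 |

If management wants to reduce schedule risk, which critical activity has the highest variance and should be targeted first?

te_Task 1 = (7 + 4·8 + 9)/6 = 48/6 = 8; σ²_Task 1 = ((9−7)/6)² = 0.111
te_Task 2 = (7 + 4·9 + 11)/6 = 54/6 = 9; σ²_Task 2 = ((11−7)/6)² = 0.444
te_Task 3 = (8 + 4·9 + 16)/6 = 60/6 = 10; σ²_Task 3 = ((16−8)/6)² = 1.778
te_Task 4 = (2 + 4·5 + 20)/6 = 42/6 = 7; σ²_Task 4 = ((20−2)/6)² = 9.000
te_Task 5 = (11 + 4·13 + 15)/6 = 78/6 = 13; σ²_Task 5 = ((15−11)/6)² = 0.444
te_Task 6 = (5 + 4·6 + 7)/6 = 36/6 = 6; σ²_Task 6 = ((7−5)/6)² = 0.111
te_Task 7 = (7 + 4·12 + 23)/6 = 78/6 = 13; σ²_Task 7 = ((23−7)/6)² = 7.111
te_Task 8 = (4 + 4·8 + 18)/6 = 54/6 = 9; σ²_Task 8 = ((18−4)/6)² = 5.444

Forward pass:
ES_Task 1 = 0; EF_Task 1 = 8
ES_Task 2 = 0; EF_Task 2 = 9
ES_Task 3 = 0; EF_Task 3 = 10
ES_Task 4 = max(EF_Task 1=8, EF_Task 3=10) = 10; EF_Task 4 = 10+7 = 17
ES_Task 5 = max(EF_Task 1=8, EF_Task 2=9) = 9; EF_Task 5 = 9+13 = 22
ES_Task 6 = 10; EF_Task 6 = 10+6 = 16
ES_Task 7 = max(EF_Task 2=9, EF_Task 6=16) = 16; EF_Task 7 = 16+13 = 29
ES_Task 8 = max(EF_Task 2=9, EF_Task 4=17, EF_Task 5=22, EF_Task 7=29) = 29; EF_Task 8 = 29+9 = 38
Expected project duration μ = 38 days. Critical path: Task 3 → Task 6 → Task 7 → Task 8.

Variances on critical path: σ²_Task 3=1.778, σ²_Task 6=0.111, σ²_Task 7=7.111, σ²_Task 8=5.444.
Largest is σ²_Task 7 = 7.111.

Task 7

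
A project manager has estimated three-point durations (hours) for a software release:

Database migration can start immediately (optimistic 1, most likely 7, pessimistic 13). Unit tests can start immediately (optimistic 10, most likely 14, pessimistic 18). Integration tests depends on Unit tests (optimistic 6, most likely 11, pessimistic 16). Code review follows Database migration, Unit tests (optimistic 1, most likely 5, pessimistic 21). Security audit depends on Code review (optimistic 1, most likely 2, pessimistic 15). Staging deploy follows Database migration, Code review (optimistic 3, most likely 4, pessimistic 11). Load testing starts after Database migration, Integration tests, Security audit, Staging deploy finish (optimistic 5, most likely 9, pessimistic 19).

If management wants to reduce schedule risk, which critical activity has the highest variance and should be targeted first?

Code review

te_Database migration = (1 + 4·7 + 13)/6 = 42/6 = 7; σ²_Database migration = ((13−1)/6)² = 4.000
te_Unit tests = (10 + 4·14 + 18)/6 = 84/6 = 14; σ²_Unit tests = ((18−10)/6)² = 1.778
te_Integration tests = (6 + 4·11 + 16)/6 = 66/6 = 11; σ²_Integration tests = ((16−6)/6)² = 2.778
te_Code review = (1 + 4·5 + 21)/6 = 42/6 = 7; σ²_Code review = ((21−1)/6)² = 11.111
te_Security audit = (1 + 4·2 + 15)/6 = 24/6 = 4; σ²_Security audit = ((15−1)/6)² = 5.444
te_Staging deploy = (3 + 4·4 + 11)/6 = 30/6 = 5; σ²_Staging deploy = ((11−3)/6)² = 1.778
te_Load testing = (5 + 4·9 + 19)/6 = 60/6 = 10; σ²_Load testing = ((19−5)/6)² = 5.444

Forward pass:
ES_Database migration = 0; EF_Database migration = 7
ES_Unit tests = 0; EF_Unit tests = 14
ES_Integration tests = 14; EF_Integration tests = 14+11 = 25
ES_Code review = max(EF_Database migration=7, EF_Unit tests=14) = 14; EF_Code review = 14+7 = 21
ES_Security audit = 21; EF_Security audit = 21+4 = 25
ES_Staging deploy = max(EF_Database migration=7, EF_Code review=21) = 21; EF_Staging deploy = 21+5 = 26
ES_Load testing = max(EF_Database migration=7, EF_Integration tests=25, EF_Security audit=25, EF_Staging deploy=26) = 26; EF_Load testing = 26+10 = 36
Expected project duration μ = 36 hours. Critical path: Unit tests → Code review → Staging deploy → Load testing.

Variances on critical path: σ²_Unit tests=1.778, σ²_Code review=11.111, σ²_Staging deploy=1.778, σ²_Load testing=5.444.
Largest is σ²_Code review = 11.111.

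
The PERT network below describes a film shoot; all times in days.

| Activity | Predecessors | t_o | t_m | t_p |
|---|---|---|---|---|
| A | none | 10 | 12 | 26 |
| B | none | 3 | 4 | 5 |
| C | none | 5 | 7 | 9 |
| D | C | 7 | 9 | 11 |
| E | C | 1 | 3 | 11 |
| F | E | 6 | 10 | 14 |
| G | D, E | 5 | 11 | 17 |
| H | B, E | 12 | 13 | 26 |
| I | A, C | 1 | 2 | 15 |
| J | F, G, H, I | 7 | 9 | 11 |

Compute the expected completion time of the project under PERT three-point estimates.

36 days

te_A = (10 + 4·12 + 26)/6 = 84/6 = 14
te_B = (3 + 4·4 + 5)/6 = 24/6 = 4
te_C = (5 + 4·7 + 9)/6 = 42/6 = 7
te_D = (7 + 4·9 + 11)/6 = 54/6 = 9
te_E = (1 + 4·3 + 11)/6 = 24/6 = 4
te_F = (6 + 4·10 + 14)/6 = 60/6 = 10
te_G = (5 + 4·11 + 17)/6 = 66/6 = 11
te_H = (12 + 4·13 + 26)/6 = 90/6 = 15
te_I = (1 + 4·2 + 15)/6 = 24/6 = 4
te_J = (7 + 4·9 + 11)/6 = 54/6 = 9

Forward pass:
ES_A = 0; EF_A = 14
ES_B = 0; EF_B = 4
ES_C = 0; EF_C = 7
ES_D = 7; EF_D = 7+9 = 16
ES_E = 7; EF_E = 7+4 = 11
ES_F = 11; EF_F = 11+10 = 21
ES_G = max(EF_D=16, EF_E=11) = 16; EF_G = 16+11 = 27
ES_H = max(EF_B=4, EF_E=11) = 11; EF_H = 11+15 = 26
ES_I = max(EF_A=14, EF_C=7) = 14; EF_I = 14+4 = 18
ES_J = max(EF_F=21, EF_G=27, EF_H=26, EF_I=18) = 27; EF_J = 27+9 = 36
Expected project duration μ = 36 days. Critical path: C → D → G → J.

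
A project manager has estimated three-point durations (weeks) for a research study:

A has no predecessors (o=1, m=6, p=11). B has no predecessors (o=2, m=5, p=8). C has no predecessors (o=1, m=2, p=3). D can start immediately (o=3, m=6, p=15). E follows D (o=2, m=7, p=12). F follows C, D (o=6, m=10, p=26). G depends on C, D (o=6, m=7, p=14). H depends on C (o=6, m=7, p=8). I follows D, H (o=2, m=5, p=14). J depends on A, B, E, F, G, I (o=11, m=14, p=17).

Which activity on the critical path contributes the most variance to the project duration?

F

te_A = (1 + 4·6 + 11)/6 = 36/6 = 6; σ²_A = ((11−1)/6)² = 2.778
te_B = (2 + 4·5 + 8)/6 = 30/6 = 5; σ²_B = ((8−2)/6)² = 1.000
te_C = (1 + 4·2 + 3)/6 = 12/6 = 2; σ²_C = ((3−1)/6)² = 0.111
te_D = (3 + 4·6 + 15)/6 = 42/6 = 7; σ²_D = ((15−3)/6)² = 4.000
te_E = (2 + 4·7 + 12)/6 = 42/6 = 7; σ²_E = ((12−2)/6)² = 2.778
te_F = (6 + 4·10 + 26)/6 = 72/6 = 12; σ²_F = ((26−6)/6)² = 11.111
te_G = (6 + 4·7 + 14)/6 = 48/6 = 8; σ²_G = ((14−6)/6)² = 1.778
te_H = (6 + 4·7 + 8)/6 = 42/6 = 7; σ²_H = ((8−6)/6)² = 0.111
te_I = (2 + 4·5 + 14)/6 = 36/6 = 6; σ²_I = ((14−2)/6)² = 4.000
te_J = (11 + 4·14 + 17)/6 = 84/6 = 14; σ²_J = ((17−11)/6)² = 1.000

Forward pass:
ES_A = 0; EF_A = 6
ES_B = 0; EF_B = 5
ES_C = 0; EF_C = 2
ES_D = 0; EF_D = 7
ES_E = 7; EF_E = 7+7 = 14
ES_F = max(EF_C=2, EF_D=7) = 7; EF_F = 7+12 = 19
ES_G = max(EF_C=2, EF_D=7) = 7; EF_G = 7+8 = 15
ES_H = 2; EF_H = 2+7 = 9
ES_I = max(EF_D=7, EF_H=9) = 9; EF_I = 9+6 = 15
ES_J = max(EF_A=6, EF_B=5, EF_E=14, EF_F=19, EF_G=15, EF_I=15) = 19; EF_J = 19+14 = 33
Expected project duration μ = 33 weeks. Critical path: D → F → J.

Variances on critical path: σ²_D=4.000, σ²_F=11.111, σ²_J=1.000.
Largest is σ²_F = 11.111.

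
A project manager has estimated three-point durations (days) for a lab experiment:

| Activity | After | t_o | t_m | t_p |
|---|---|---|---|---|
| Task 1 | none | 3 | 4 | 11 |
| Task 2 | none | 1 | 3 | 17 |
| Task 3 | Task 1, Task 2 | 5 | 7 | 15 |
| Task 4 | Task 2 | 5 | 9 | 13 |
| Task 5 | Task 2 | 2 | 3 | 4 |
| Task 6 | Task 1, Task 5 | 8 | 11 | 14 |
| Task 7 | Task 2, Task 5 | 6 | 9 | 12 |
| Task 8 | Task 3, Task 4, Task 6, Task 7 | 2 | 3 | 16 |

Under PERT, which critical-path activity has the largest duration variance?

Task 2

te_Task 1 = (3 + 4·4 + 11)/6 = 30/6 = 5; σ²_Task 1 = ((11−3)/6)² = 1.778
te_Task 2 = (1 + 4·3 + 17)/6 = 30/6 = 5; σ²_Task 2 = ((17−1)/6)² = 7.111
te_Task 3 = (5 + 4·7 + 15)/6 = 48/6 = 8; σ²_Task 3 = ((15−5)/6)² = 2.778
te_Task 4 = (5 + 4·9 + 13)/6 = 54/6 = 9; σ²_Task 4 = ((13−5)/6)² = 1.778
te_Task 5 = (2 + 4·3 + 4)/6 = 18/6 = 3; σ²_Task 5 = ((4−2)/6)² = 0.111
te_Task 6 = (8 + 4·11 + 14)/6 = 66/6 = 11; σ²_Task 6 = ((14−8)/6)² = 1.000
te_Task 7 = (6 + 4·9 + 12)/6 = 54/6 = 9; σ²_Task 7 = ((12−6)/6)² = 1.000
te_Task 8 = (2 + 4·3 + 16)/6 = 30/6 = 5; σ²_Task 8 = ((16−2)/6)² = 5.444

Forward pass:
ES_Task 1 = 0; EF_Task 1 = 5
ES_Task 2 = 0; EF_Task 2 = 5
ES_Task 3 = max(EF_Task 1=5, EF_Task 2=5) = 5; EF_Task 3 = 5+8 = 13
ES_Task 4 = 5; EF_Task 4 = 5+9 = 14
ES_Task 5 = 5; EF_Task 5 = 5+3 = 8
ES_Task 6 = max(EF_Task 1=5, EF_Task 5=8) = 8; EF_Task 6 = 8+11 = 19
ES_Task 7 = max(EF_Task 2=5, EF_Task 5=8) = 8; EF_Task 7 = 8+9 = 17
ES_Task 8 = max(EF_Task 3=13, EF_Task 4=14, EF_Task 6=19, EF_Task 7=17) = 19; EF_Task 8 = 19+5 = 24
Expected project duration μ = 24 days. Critical path: Task 2 → Task 5 → Task 6 → Task 8.

Variances on critical path: σ²_Task 2=7.111, σ²_Task 5=0.111, σ²_Task 6=1.000, σ²_Task 8=5.444.
Largest is σ²_Task 2 = 7.111.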